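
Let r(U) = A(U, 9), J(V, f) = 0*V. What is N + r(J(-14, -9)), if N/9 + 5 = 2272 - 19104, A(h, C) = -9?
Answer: -151542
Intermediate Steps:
J(V, f) = 0
r(U) = -9
N = -151533 (N = -45 + 9*(2272 - 19104) = -45 + 9*(-16832) = -45 - 151488 = -151533)
N + r(J(-14, -9)) = -151533 - 9 = -151542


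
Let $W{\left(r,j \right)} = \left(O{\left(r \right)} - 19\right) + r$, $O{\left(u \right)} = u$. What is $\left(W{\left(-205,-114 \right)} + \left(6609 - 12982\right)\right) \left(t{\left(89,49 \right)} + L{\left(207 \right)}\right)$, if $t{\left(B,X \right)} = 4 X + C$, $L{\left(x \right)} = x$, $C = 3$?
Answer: $-2761612$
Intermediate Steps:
$t{\left(B,X \right)} = 3 + 4 X$ ($t{\left(B,X \right)} = 4 X + 3 = 3 + 4 X$)
$W{\left(r,j \right)} = -19 + 2 r$ ($W{\left(r,j \right)} = \left(r - 19\right) + r = \left(-19 + r\right) + r = -19 + 2 r$)
$\left(W{\left(-205,-114 \right)} + \left(6609 - 12982\right)\right) \left(t{\left(89,49 \right)} + L{\left(207 \right)}\right) = \left(\left(-19 + 2 \left(-205\right)\right) + \left(6609 - 12982\right)\right) \left(\left(3 + 4 \cdot 49\right) + 207\right) = \left(\left(-19 - 410\right) - 6373\right) \left(\left(3 + 196\right) + 207\right) = \left(-429 - 6373\right) \left(199 + 207\right) = \left(-6802\right) 406 = -2761612$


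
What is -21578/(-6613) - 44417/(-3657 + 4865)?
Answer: -267663397/7988504 ≈ -33.506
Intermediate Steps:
-21578/(-6613) - 44417/(-3657 + 4865) = -21578*(-1/6613) - 44417/1208 = 21578/6613 - 44417*1/1208 = 21578/6613 - 44417/1208 = -267663397/7988504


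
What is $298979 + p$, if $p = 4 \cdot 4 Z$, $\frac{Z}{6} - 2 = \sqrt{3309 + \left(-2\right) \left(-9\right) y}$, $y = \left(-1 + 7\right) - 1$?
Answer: $299171 + 96 \sqrt{3399} \approx 3.0477 \cdot 10^{5}$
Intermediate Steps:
$y = 5$ ($y = 6 - 1 = 5$)
$Z = 12 + 6 \sqrt{3399}$ ($Z = 12 + 6 \sqrt{3309 + \left(-2\right) \left(-9\right) 5} = 12 + 6 \sqrt{3309 + 18 \cdot 5} = 12 + 6 \sqrt{3309 + 90} = 12 + 6 \sqrt{3399} \approx 361.81$)
$p = 192 + 96 \sqrt{3399}$ ($p = 4 \cdot 4 \left(12 + 6 \sqrt{3399}\right) = 16 \left(12 + 6 \sqrt{3399}\right) = 192 + 96 \sqrt{3399} \approx 5788.9$)
$298979 + p = 298979 + \left(192 + 96 \sqrt{3399}\right) = 299171 + 96 \sqrt{3399}$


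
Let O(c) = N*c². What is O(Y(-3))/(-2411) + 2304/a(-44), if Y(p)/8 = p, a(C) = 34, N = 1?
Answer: 2767680/40987 ≈ 67.526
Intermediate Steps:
Y(p) = 8*p
O(c) = c² (O(c) = 1*c² = c²)
O(Y(-3))/(-2411) + 2304/a(-44) = (8*(-3))²/(-2411) + 2304/34 = (-24)²*(-1/2411) + 2304*(1/34) = 576*(-1/2411) + 1152/17 = -576/2411 + 1152/17 = 2767680/40987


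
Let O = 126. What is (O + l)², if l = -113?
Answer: 169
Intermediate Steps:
(O + l)² = (126 - 113)² = 13² = 169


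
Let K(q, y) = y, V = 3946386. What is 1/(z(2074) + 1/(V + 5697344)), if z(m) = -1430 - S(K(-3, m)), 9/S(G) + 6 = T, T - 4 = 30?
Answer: -135012220/193110871371 ≈ -0.00069914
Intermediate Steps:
T = 34 (T = 4 + 30 = 34)
S(G) = 9/28 (S(G) = 9/(-6 + 34) = 9/28)
z(m) = -40049/28 (z(m) = -1430 - 1*9/28 = -1430 - 9/28 = -40049/28)
1/(z(2074) + 1/(V + 5697344)) = 1/(-40049/28 + 1/(3946386 + 5697344)) = 1/(-40049/28 + 1/9643730) = 1/(-193110871371/135012220) = -135012220/193110871371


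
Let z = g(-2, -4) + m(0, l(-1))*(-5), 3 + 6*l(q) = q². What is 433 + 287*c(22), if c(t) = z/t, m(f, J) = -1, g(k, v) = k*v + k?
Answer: 1153/2 ≈ 576.50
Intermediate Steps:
l(q) = -½ + q²/6
g(k, v) = k + k*v
z = 11 (z = -2*(1 - 4) - 1*(-5) = -2*(-3) + 5 = 6 + 5 = 11)
c(t) = 11/t
433 + 287*c(22) = 433 + 287*(11/22) = 433 + 287*(11*(1/22)) = 433 + 287*(½) = 433 + 287/2 = 1153/2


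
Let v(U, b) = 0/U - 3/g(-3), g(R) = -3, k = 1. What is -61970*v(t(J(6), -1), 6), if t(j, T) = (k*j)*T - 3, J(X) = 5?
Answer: -61970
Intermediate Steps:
t(j, T) = -3 + T*j (t(j, T) = (1*j)*T - 3 = j*T - 3 = T*j - 3 = -3 + T*j)
v(U, b) = 1 (v(U, b) = 0/U - 3/(-3) = 0 - 3*(-⅓) = 0 + 1 = 1)
-61970*v(t(J(6), -1), 6) = -61970*1 = -61970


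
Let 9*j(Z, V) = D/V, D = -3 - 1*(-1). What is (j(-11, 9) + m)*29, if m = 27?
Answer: 63365/81 ≈ 782.28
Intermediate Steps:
D = -2 (D = -3 + 1 = -2)
j(Z, V) = -2/(9*V) (j(Z, V) = (-2/V)/9 = -2/(9*V))
(j(-11, 9) + m)*29 = (-2/9/9 + 27)*29 = (-2/9*⅑ + 27)*29 = (-2/81 + 27)*29 = (2185/81)*29 = 63365/81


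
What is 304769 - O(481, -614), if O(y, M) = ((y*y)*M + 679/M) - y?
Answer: 87409595735/614 ≈ 1.4236e+8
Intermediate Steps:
O(y, M) = -y + 679/M + M*y**2 (O(y, M) = (y**2*M + 679/M) - y = (M*y**2 + 679/M) - y = (679/M + M*y**2) - y = -y + 679/M + M*y**2)
304769 - O(481, -614) = 304769 - (-1*481 + 679/(-614) - 614*481**2) = 304769 - (-481 + 679*(-1/614) - 614*231361) = 304769 - (-481 - 679/614 - 142055654) = 304769 - 1*(-87222467569/614) = 304769 + 87222467569/614 = 87409595735/614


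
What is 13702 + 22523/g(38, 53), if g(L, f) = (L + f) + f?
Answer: 1995611/144 ≈ 13858.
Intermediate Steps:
g(L, f) = L + 2*f
13702 + 22523/g(38, 53) = 13702 + 22523/(38 + 2*53) = 13702 + 22523/(38 + 106) = 13702 + 22523/144 = 1995611/144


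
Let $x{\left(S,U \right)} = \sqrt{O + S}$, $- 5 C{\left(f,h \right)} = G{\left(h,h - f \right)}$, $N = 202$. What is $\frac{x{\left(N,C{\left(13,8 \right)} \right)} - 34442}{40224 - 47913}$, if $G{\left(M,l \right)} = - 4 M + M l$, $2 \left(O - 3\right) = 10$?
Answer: $\frac{34442}{7689} - \frac{\sqrt{210}}{7689} \approx 4.4775$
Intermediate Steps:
$O = 8$ ($O = 3 + \frac{1}{2} \cdot 10 = 3 + 5 = 8$)
$C{\left(f,h \right)} = - \frac{h \left(-4 + h - f\right)}{5}$ ($C{\left(f,h \right)} = - \frac{h \left(-4 - \left(f - h\right)\right)}{5} = - \frac{h \left(-4 + h - f\right)}{5}$)
$x{\left(S,U \right)} = \sqrt{8 + S}$
$\frac{x{\left(N,C{\left(13,8 \right)} \right)} - 34442}{40224 - 47913} = \frac{\sqrt{8 + 202} - 34442}{40224 - 47913} = \frac{\sqrt{210} - 34442}{-7689} = \left(-34442 + \sqrt{210}\right) \left(- \frac{1}{7689}\right) = \frac{34442}{7689} - \frac{\sqrt{210}}{7689}$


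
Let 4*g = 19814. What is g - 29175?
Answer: -48443/2 ≈ -24222.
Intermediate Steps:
g = 9907/2 (g = (¼)*19814 = 9907/2 ≈ 4953.5)
g - 29175 = 9907/2 - 29175 = -48443/2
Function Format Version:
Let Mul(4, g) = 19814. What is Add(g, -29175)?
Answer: Rational(-48443, 2) ≈ -24222.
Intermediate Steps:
g = Rational(9907, 2) (g = Mul(Rational(1, 4), 19814) = Rational(9907, 2) ≈ 4953.5)
Add(g, -29175) = Add(Rational(9907, 2), -29175) = Rational(-48443, 2)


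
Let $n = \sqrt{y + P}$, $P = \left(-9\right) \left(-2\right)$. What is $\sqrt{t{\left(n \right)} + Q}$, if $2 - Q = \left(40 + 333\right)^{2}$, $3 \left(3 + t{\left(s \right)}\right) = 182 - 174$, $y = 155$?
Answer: $\frac{7 i \sqrt{25554}}{3} \approx 373.0 i$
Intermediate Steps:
$P = 18$
$n = \sqrt{173}$ ($n = \sqrt{155 + 18} = \sqrt{173} \approx 13.153$)
$t{\left(s \right)} = - \frac{1}{3}$ ($t{\left(s \right)} = -3 + \frac{182 - 174}{3} = -3 + \frac{1}{3} \cdot 8 = -3 + \frac{8}{3} = - \frac{1}{3}$)
$Q = -139127$ ($Q = 2 - \left(40 + 333\right)^{2} = 2 - 373^{2} = 2 - 139129 = -139127$)
$\sqrt{t{\left(n \right)} + Q} = \sqrt{- \frac{1}{3} - 139127} = \sqrt{- \frac{417382}{3}} = \frac{7 i \sqrt{25554}}{3}$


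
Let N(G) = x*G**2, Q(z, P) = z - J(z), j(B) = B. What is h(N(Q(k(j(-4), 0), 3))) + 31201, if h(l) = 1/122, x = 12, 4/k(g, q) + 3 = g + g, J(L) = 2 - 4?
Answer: 3806523/122 ≈ 31201.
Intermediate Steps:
J(L) = -2
k(g, q) = 4/(-3 + 2*g) (k(g, q) = 4/(-3 + (g + g)) = 4/(-3 + 2*g))
Q(z, P) = 2 + z (Q(z, P) = z - 1*(-2) = z + 2 = 2 + z)
N(G) = 12*G**2
h(l) = 1/122
h(N(Q(k(j(-4), 0), 3))) + 31201 = 1/122 + 31201 = 3806523/122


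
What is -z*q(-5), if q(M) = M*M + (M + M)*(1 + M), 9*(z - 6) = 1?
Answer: -3575/9 ≈ -397.22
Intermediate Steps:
z = 55/9 (z = 6 + (⅑)*1 = 6 + ⅑ = 55/9 ≈ 6.1111)
q(M) = M² + 2*M*(1 + M) (q(M) = M² + (2*M)*(1 + M) = M² + 2*M*(1 + M))
-z*q(-5) = -55*(-5*(2 + 3*(-5)))/9 = -55*(-5*(2 - 15))/9 = -55*(-5*(-13))/9 = -55*65/9 = -1*3575/9 = -3575/9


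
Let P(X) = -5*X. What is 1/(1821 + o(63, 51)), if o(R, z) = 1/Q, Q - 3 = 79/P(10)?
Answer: 71/129341 ≈ 0.00054894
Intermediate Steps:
Q = 71/50 (Q = 3 + 79/((-5*10)) = 3 + 79/(-50) = 3 + 79*(-1/50) = 3 - 79/50 = 71/50 ≈ 1.4200)
o(R, z) = 50/71 (o(R, z) = 1/(71/50) = 50/71)
1/(1821 + o(63, 51)) = 1/(1821 + 50/71) = 1/(129341/71) = 71/129341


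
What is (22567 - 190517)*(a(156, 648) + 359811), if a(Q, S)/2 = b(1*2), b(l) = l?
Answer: -60430929250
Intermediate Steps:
a(Q, S) = 4 (a(Q, S) = 2*(1*2) = 2*2 = 4)
(22567 - 190517)*(a(156, 648) + 359811) = (22567 - 190517)*(4 + 359811) = -167950*359815 = -60430929250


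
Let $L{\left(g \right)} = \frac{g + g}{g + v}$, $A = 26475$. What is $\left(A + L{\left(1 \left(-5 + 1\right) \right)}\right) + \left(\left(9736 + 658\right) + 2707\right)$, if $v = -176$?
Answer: $\frac{1780922}{45} \approx 39576.0$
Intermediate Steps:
$L{\left(g \right)} = \frac{2 g}{-176 + g}$ ($L{\left(g \right)} = \frac{g + g}{g - 176} = \frac{2 g}{-176 + g}$)
$\left(A + L{\left(1 \left(-5 + 1\right) \right)}\right) + \left(\left(9736 + 658\right) + 2707\right) = \left(26475 + \frac{2 \cdot 1 \left(-5 + 1\right)}{-176 + 1 \left(-5 + 1\right)}\right) + \left(\left(9736 + 658\right) + 2707\right) = \left(26475 + \frac{2 \cdot 1 \left(-4\right)}{-176 + 1 \left(-4\right)}\right) + \left(10394 + 2707\right) = \left(26475 + 2 \left(-4\right) \frac{1}{-176 - 4}\right) + 13101 = \left(26475 + 2 \left(-4\right) \frac{1}{-180}\right) + 13101 = \left(26475 + 2 \left(-4\right) \left(- \frac{1}{180}\right)\right) + 13101 = \left(26475 + \frac{2}{45}\right) + 13101 = \frac{1191377}{45} + 13101 = \frac{1780922}{45}$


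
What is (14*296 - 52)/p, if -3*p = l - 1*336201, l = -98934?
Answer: 4092/145045 ≈ 0.028212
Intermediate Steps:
p = 145045 (p = -(-98934 - 1*336201)/3 = -(-98934 - 336201)/3 = -1/3*(-435135) = 145045)
(14*296 - 52)/p = (14*296 - 52)/145045 = (4144 - 52)*(1/145045) = 4092*(1/145045) = 4092/145045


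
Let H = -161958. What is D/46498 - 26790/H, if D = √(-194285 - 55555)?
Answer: 4465/26993 + 6*I*√1735/23249 ≈ 0.16541 + 0.01075*I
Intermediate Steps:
D = 12*I*√1735 (D = √(-249840) = 12*I*√1735 ≈ 499.84*I)
D/46498 - 26790/H = (12*I*√1735)/46498 - 26790/(-161958) = (12*I*√1735)*(1/46498) - 26790*(-1/161958) = 6*I*√1735/23249 + 4465/26993 = 4465/26993 + 6*I*√1735/23249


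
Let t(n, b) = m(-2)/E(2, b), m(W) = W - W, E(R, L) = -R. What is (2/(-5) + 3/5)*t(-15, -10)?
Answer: 0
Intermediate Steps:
m(W) = 0
t(n, b) = 0 (t(n, b) = 0/((-1*2)) = 0/(-2) = 0*(-1/2) = 0)
(2/(-5) + 3/5)*t(-15, -10) = (2/(-5) + 3/5)*0 = (2*(-1/5) + 3*(1/5))*0 = (-2/5 + 3/5)*0 = (1/5)*0 = 0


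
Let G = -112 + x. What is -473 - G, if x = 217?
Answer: -578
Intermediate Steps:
G = 105 (G = -112 + 217 = 105)
-473 - G = -473 - 1*105 = -473 - 105 = -578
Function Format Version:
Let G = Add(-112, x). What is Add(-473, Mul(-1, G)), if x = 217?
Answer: -578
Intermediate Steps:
G = 105 (G = Add(-112, 217) = 105)
Add(-473, Mul(-1, G)) = Add(-473, Mul(-1, 105)) = Add(-473, -105) = -578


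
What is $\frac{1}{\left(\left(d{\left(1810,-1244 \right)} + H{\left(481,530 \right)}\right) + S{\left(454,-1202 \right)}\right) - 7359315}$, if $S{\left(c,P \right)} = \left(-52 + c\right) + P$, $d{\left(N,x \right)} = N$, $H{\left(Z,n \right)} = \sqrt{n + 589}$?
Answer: $- \frac{7358305}{54144652471906} - \frac{\sqrt{1119}}{54144652471906} \approx -1.359 \cdot 10^{-7}$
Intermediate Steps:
$H{\left(Z,n \right)} = \sqrt{589 + n}$
$S{\left(c,P \right)} = -52 + P + c$
$\frac{1}{\left(\left(d{\left(1810,-1244 \right)} + H{\left(481,530 \right)}\right) + S{\left(454,-1202 \right)}\right) - 7359315} = \frac{1}{\left(\left(1810 + \sqrt{589 + 530}\right) - 800\right) - 7359315} = \frac{1}{\left(\left(1810 + \sqrt{1119}\right) - 800\right) - 7359315} = \frac{1}{\left(1010 + \sqrt{1119}\right) - 7359315} = \frac{1}{-7358305 + \sqrt{1119}}$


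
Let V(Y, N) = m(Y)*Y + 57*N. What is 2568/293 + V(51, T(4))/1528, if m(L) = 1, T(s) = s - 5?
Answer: 1961073/223852 ≈ 8.7606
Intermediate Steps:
T(s) = -5 + s
V(Y, N) = Y + 57*N (V(Y, N) = 1*Y + 57*N = Y + 57*N)
2568/293 + V(51, T(4))/1528 = 2568/293 + (51 + 57*(-5 + 4))/1528 = 2568*(1/293) + (51 + 57*(-1))*(1/1528) = 2568/293 + (51 - 57)*(1/1528) = 2568/293 - 6*1/1528 = 2568/293 - 3/764 = 1961073/223852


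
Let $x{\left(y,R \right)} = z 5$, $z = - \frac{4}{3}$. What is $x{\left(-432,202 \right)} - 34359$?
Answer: $- \frac{103097}{3} \approx -34366.0$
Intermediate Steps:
$z = - \frac{4}{3}$ ($z = \left(-4\right) \frac{1}{3} = - \frac{4}{3} \approx -1.3333$)
$x{\left(y,R \right)} = - \frac{20}{3}$ ($x{\left(y,R \right)} = \left(- \frac{4}{3}\right) 5 = - \frac{20}{3}$)
$x{\left(-432,202 \right)} - 34359 = - \frac{20}{3} - 34359 = - \frac{103097}{3}$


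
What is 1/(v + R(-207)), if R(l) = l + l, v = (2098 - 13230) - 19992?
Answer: -1/31538 ≈ -3.1708e-5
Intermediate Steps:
v = -31124 (v = -11132 - 19992 = -31124)
R(l) = 2*l
1/(v + R(-207)) = 1/(-31124 + 2*(-207)) = 1/(-31124 - 414) = 1/(-31538) = -1/31538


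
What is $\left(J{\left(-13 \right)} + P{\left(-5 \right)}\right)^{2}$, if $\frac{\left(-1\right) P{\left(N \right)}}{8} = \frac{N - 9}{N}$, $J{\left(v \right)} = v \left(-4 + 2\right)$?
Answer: $\frac{324}{25} \approx 12.96$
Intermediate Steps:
$J{\left(v \right)} = - 2 v$ ($J{\left(v \right)} = v \left(-2\right) = - 2 v$)
$P{\left(N \right)} = - \frac{8 \left(-9 + N\right)}{N}$ ($P{\left(N \right)} = - 8 \frac{N - 9}{N} = - 8 \frac{-9 + N}{N} = - \frac{8 \left(-9 + N\right)}{N}$)
$\left(J{\left(-13 \right)} + P{\left(-5 \right)}\right)^{2} = \left(\left(-2\right) \left(-13\right) + \left(-8 + \frac{72}{-5}\right)\right)^{2} = \left(26 + \left(-8 + 72 \left(- \frac{1}{5}\right)\right)\right)^{2} = \left(26 - \frac{112}{5}\right)^{2} = \left(\frac{18}{5}\right)^{2} = \frac{324}{25}$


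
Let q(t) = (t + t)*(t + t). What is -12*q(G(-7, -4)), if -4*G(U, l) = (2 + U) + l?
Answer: -243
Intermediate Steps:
G(U, l) = -½ - U/4 - l/4 (G(U, l) = -((2 + U) + l)/4 = -(2 + U + l)/4 = -½ - U/4 - l/4)
q(t) = 4*t² (q(t) = (2*t)*(2*t) = 4*t²)
-12*q(G(-7, -4)) = -48*(-½ - ¼*(-7) - ¼*(-4))² = -48*(-½ + 7/4 + 1)² = -48*(9/4)² = -48*81/16 = -12*81/4 = -243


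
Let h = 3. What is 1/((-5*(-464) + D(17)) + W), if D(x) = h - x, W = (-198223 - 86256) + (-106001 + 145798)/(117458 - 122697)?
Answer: -5239/1478344144 ≈ -3.5438e-6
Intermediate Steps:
W = -1490425278/5239 (W = -284479 + 39797/(-5239) = -284479 + 39797*(-1/5239) = -284479 - 39797/5239 = -1490425278/5239 ≈ -2.8449e+5)
D(x) = 3 - x
1/((-5*(-464) + D(17)) + W) = 1/((-5*(-464) + (3 - 1*17)) - 1490425278/5239) = 1/((2320 + (3 - 17)) - 1490425278/5239) = 1/((2320 - 14) - 1490425278/5239) = 1/(2306 - 1490425278/5239) = 1/(-1478344144/5239) = -5239/1478344144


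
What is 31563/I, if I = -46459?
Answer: -4509/6637 ≈ -0.67937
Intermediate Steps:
31563/I = 31563/(-46459) = 31563*(-1/46459) = -4509/6637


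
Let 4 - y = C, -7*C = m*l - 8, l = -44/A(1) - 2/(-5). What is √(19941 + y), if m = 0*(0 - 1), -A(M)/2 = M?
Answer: √977249/7 ≈ 141.22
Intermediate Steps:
A(M) = -2*M
m = 0 (m = 0*(-1) = 0)
l = 112/5 (l = -44/((-2*1)) - 2/(-5) = -44/(-2) - 2*(-⅕) = -44*(-½) + ⅖ = 22 + ⅖ = 112/5 ≈ 22.400)
C = 8/7 (C = -(0*(112/5) - 8)/7 = -(0 - 8)/7 = -⅐*(-8) = 8/7 ≈ 1.1429)
y = 20/7 (y = 4 - 1*8/7 = 4 - 8/7 = 20/7 ≈ 2.8571)
√(19941 + y) = √(19941 + 20/7) = √(139607/7) = √977249/7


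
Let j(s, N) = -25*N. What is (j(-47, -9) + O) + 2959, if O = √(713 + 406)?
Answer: 3184 + √1119 ≈ 3217.5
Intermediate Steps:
O = √1119 ≈ 33.451
(j(-47, -9) + O) + 2959 = (-25*(-9) + √1119) + 2959 = (225 + √1119) + 2959 = 3184 + √1119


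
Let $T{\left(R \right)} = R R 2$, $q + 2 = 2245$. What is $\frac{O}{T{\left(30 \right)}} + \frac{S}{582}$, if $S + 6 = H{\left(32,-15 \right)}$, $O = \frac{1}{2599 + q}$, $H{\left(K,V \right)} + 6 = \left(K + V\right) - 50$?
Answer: $- \frac{65366903}{845413200} \approx -0.07732$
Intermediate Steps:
$q = 2243$ ($q = -2 + 2245 = 2243$)
$H{\left(K,V \right)} = -56 + K + V$ ($H{\left(K,V \right)} = -6 - \left(50 - K - V\right) = -6 + \left(-50 + K + V\right) = -56 + K + V$)
$T{\left(R \right)} = 2 R^{2}$ ($T{\left(R \right)} = R^{2} \cdot 2 = 2 R^{2}$)
$O = \frac{1}{4842}$ ($O = \frac{1}{2599 + 2243} = \frac{1}{4842} \approx 0.00020653$)
$S = -45$ ($S = -6 - 39 = -45$)
$\frac{O}{T{\left(30 \right)}} + \frac{S}{582} = \frac{1}{4842 \cdot 2 \cdot 30^{2}} - \frac{45}{582} = \frac{1}{4842 \cdot 2 \cdot 900} - \frac{15}{194} = \frac{1}{4842 \cdot 1800} - \frac{15}{194} = \frac{1}{4842} \cdot \frac{1}{1800} - \frac{15}{194} = \frac{1}{8715600} - \frac{15}{194} = - \frac{65366903}{845413200}$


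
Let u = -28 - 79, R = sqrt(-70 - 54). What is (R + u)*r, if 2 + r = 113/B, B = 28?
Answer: -6099/28 + 57*I*sqrt(31)/14 ≈ -217.82 + 22.669*I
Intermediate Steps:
R = 2*I*sqrt(31) (R = sqrt(-124) = 2*I*sqrt(31) ≈ 11.136*I)
u = -107
r = 57/28 (r = -2 + 113/28 = 57/28 ≈ 2.0357)
(R + u)*r = (2*I*sqrt(31) - 107)*(57/28) = (-107 + 2*I*sqrt(31))*(57/28) = -6099/28 + 57*I*sqrt(31)/14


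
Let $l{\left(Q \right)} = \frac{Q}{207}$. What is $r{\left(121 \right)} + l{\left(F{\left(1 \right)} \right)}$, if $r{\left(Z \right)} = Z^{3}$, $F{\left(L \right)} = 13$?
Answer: $\frac{366713140}{207} \approx 1.7716 \cdot 10^{6}$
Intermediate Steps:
$l{\left(Q \right)} = \frac{Q}{207}$ ($l{\left(Q \right)} = Q \frac{1}{207} = \frac{Q}{207}$)
$r{\left(121 \right)} + l{\left(F{\left(1 \right)} \right)} = 121^{3} + \frac{1}{207} \cdot 13 = 1771561 + \frac{13}{207} = \frac{366713140}{207}$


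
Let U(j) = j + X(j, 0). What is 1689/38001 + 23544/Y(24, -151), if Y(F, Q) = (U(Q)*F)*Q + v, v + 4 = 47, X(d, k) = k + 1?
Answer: 604302857/6886325881 ≈ 0.087754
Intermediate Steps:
X(d, k) = 1 + k
v = 43 (v = -4 + 47 = 43)
U(j) = 1 + j (U(j) = j + (1 + 0) = j + 1 = 1 + j)
Y(F, Q) = 43 + F*Q*(1 + Q) (Y(F, Q) = ((1 + Q)*F)*Q + 43 = (F*(1 + Q))*Q + 43 = F*Q*(1 + Q) + 43 = 43 + F*Q*(1 + Q))
1689/38001 + 23544/Y(24, -151) = 1689/38001 + 23544/(43 + 24*(-151)*(1 - 151)) = 1689*(1/38001) + 23544/(43 + 24*(-151)*(-150)) = 563/12667 + 23544/(43 + 543600) = 563/12667 + 23544/543643 = 604302857/6886325881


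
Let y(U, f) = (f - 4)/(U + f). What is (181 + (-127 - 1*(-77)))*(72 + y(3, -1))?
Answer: 18209/2 ≈ 9104.5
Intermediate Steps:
y(U, f) = (-4 + f)/(U + f)
(181 + (-127 - 1*(-77)))*(72 + y(3, -1)) = (181 + (-127 - 1*(-77)))*(72 + (-4 - 1)/(3 - 1)) = (181 + (-127 + 77))*(72 - 5/2) = (181 - 50)*(72 + (1/2)*(-5)) = 131*(72 - 5/2) = 131*(139/2) = 18209/2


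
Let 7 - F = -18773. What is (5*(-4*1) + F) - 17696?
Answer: 1064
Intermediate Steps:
F = 18780 (F = 7 - 1*(-18773) = 7 + 18773 = 18780)
(5*(-4*1) + F) - 17696 = (5*(-4*1) + 18780) - 17696 = (5*(-4) + 18780) - 17696 = (-20 + 18780) - 17696 = 18760 - 17696 = 1064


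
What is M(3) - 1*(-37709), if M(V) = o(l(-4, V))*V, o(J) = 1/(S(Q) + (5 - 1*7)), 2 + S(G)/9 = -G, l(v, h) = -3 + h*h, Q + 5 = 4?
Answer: 414796/11 ≈ 37709.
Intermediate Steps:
Q = -1 (Q = -5 + 4 = -1)
l(v, h) = -3 + h**2
S(G) = -18 - 9*G (S(G) = -18 + 9*(-G) = -18 - 9*G)
o(J) = -1/11 (o(J) = 1/((-18 - 9*(-1)) + (5 - 1*7)) = 1/((-18 + 9) + (5 - 7)) = 1/(-9 - 2) = 1/(-11) = -1/11)
M(V) = -V/11
M(3) - 1*(-37709) = -1/11*3 - 1*(-37709) = -3/11 + 37709 = 414796/11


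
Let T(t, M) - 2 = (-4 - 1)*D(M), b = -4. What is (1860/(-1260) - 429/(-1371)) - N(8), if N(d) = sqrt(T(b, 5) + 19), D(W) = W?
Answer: -11164/9597 - 2*I ≈ -1.1633 - 2.0*I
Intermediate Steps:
T(t, M) = 2 - 5*M (T(t, M) = 2 + (-4 - 1)*M = 2 - 5*M)
N(d) = 2*I (N(d) = sqrt((2 - 5*5) + 19) = sqrt((2 - 25) + 19) = sqrt(-23 + 19) = sqrt(-4) = 2*I)
(1860/(-1260) - 429/(-1371)) - N(8) = (1860/(-1260) - 429/(-1371)) - 2*I = (1860*(-1/1260) - 429*(-1/1371)) - 2*I = (-31/21 + 143/457) - 2*I = -11164/9597 - 2*I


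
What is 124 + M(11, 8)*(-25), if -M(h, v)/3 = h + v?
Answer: 1549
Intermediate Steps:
M(h, v) = -3*h - 3*v (M(h, v) = -3*(h + v) = -3*h - 3*v)
124 + M(11, 8)*(-25) = 124 + (-3*11 - 3*8)*(-25) = 124 + (-33 - 24)*(-25) = 124 - 57*(-25) = 124 + 1425 = 1549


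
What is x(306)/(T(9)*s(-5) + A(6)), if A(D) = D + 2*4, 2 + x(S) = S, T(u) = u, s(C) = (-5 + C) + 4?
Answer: -38/5 ≈ -7.6000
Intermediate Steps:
s(C) = -1 + C
x(S) = -2 + S
A(D) = 8 + D (A(D) = D + 8 = 8 + D)
x(306)/(T(9)*s(-5) + A(6)) = (-2 + 306)/(9*(-1 - 5) + (8 + 6)) = 304/(9*(-6) + 14) = 304/(-54 + 14) = 304/(-40) = 304*(-1/40) = -38/5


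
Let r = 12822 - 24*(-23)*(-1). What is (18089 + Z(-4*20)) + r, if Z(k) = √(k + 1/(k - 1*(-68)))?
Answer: 30359 + 31*I*√3/6 ≈ 30359.0 + 8.9489*I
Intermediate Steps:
Z(k) = √(k + 1/(68 + k)) (Z(k) = √(k + 1/(k + 68)) = √(k + 1/(68 + k)))
r = 12270 (r = 12822 + 552*(-1) = 12822 - 552 = 12270)
(18089 + Z(-4*20)) + r = (18089 + √((1 + (-4*20)*(68 - 4*20))/(68 - 4*20))) + 12270 = (18089 + √((1 - 80*(68 - 80))/(68 - 80))) + 12270 = (18089 + √((1 - 80*(-12))/(-12))) + 12270 = (18089 + √(-(1 + 960)/12)) + 12270 = (18089 + √(-1/12*961)) + 12270 = (18089 + √(-961/12)) + 12270 = (18089 + 31*I*√3/6) + 12270 = 30359 + 31*I*√3/6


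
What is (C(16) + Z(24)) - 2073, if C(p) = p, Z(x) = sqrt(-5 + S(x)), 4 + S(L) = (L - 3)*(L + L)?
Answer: -2057 + 3*sqrt(111) ≈ -2025.4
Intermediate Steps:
S(L) = -4 + 2*L*(-3 + L) (S(L) = -4 + (L - 3)*(L + L) = -4 + (-3 + L)*(2*L) = -4 + 2*L*(-3 + L))
Z(x) = sqrt(-9 - 6*x + 2*x**2) (Z(x) = sqrt(-5 + (-4 - 6*x + 2*x**2)) = sqrt(-9 - 6*x + 2*x**2))
(C(16) + Z(24)) - 2073 = (16 + sqrt(-9 - 6*24 + 2*24**2)) - 2073 = (16 + sqrt(-9 - 144 + 2*576)) - 2073 = (16 + sqrt(-9 - 144 + 1152)) - 2073 = (16 + sqrt(999)) - 2073 = (16 + 3*sqrt(111)) - 2073 = -2057 + 3*sqrt(111)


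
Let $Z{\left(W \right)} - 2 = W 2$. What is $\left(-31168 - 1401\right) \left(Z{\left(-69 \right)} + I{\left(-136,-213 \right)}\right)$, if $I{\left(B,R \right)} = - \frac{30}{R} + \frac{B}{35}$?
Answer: $\frac{11310106354}{2485} \approx 4.5514 \cdot 10^{6}$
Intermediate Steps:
$Z{\left(W \right)} = 2 + 2 W$ ($Z{\left(W \right)} = 2 + W 2 = 2 + 2 W$)
$I{\left(B,R \right)} = - \frac{30}{R} + \frac{B}{35}$ ($I{\left(B,R \right)} = - \frac{30}{R} + B \frac{1}{35} = - \frac{30}{R} + \frac{B}{35}$)
$\left(-31168 - 1401\right) \left(Z{\left(-69 \right)} + I{\left(-136,-213 \right)}\right) = \left(-31168 - 1401\right) \left(\left(2 + 2 \left(-69\right)\right) - \left(\frac{136}{35} + \frac{30}{-213}\right)\right) = - 32569 \left(\left(2 - 138\right) - \frac{9306}{2485}\right) = - 32569 \left(-136 + \left(\frac{10}{71} - \frac{136}{35}\right)\right) = - 32569 \left(-136 - \frac{9306}{2485}\right) = \left(-32569\right) \left(- \frac{347266}{2485}\right) = \frac{11310106354}{2485}$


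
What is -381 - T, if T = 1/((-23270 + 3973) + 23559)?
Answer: -1623823/4262 ≈ -381.00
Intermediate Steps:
T = 1/4262 (T = 1/(-19297 + 23559) = 1/4262 ≈ 0.00023463)
-381 - T = -381 - 1*1/4262 = -381 - 1/4262 = -1623823/4262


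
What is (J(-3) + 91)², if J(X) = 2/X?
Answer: 73441/9 ≈ 8160.1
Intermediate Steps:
(J(-3) + 91)² = (2/(-3) + 91)² = (2*(-⅓) + 91)² = (-⅔ + 91)² = (271/3)² = 73441/9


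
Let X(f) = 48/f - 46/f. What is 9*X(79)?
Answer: 18/79 ≈ 0.22785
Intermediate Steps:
X(f) = 2/f
9*X(79) = 9*(2/79) = 18/79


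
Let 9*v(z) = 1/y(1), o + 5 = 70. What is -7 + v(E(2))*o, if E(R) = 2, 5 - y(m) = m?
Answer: -187/36 ≈ -5.1944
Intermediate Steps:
o = 65 (o = -5 + 70 = 65)
y(m) = 5 - m
v(z) = 1/36 (v(z) = 1/(9*(5 - 1*1)) = 1/(9*(5 - 1)) = (⅑)/4 = (⅑)*(¼) = 1/36)
-7 + v(E(2))*o = -7 + (1/36)*65 = -7 + 65/36 = -187/36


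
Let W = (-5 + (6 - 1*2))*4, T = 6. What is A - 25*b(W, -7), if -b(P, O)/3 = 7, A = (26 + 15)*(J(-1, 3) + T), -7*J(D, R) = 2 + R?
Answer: 5192/7 ≈ 741.71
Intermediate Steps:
W = -4 (W = (-5 + (6 - 2))*4 = (-5 + 4)*4 = -1*4 = -4)
J(D, R) = -2/7 - R/7 (J(D, R) = -(2 + R)/7 = -2/7 - R/7)
A = 1517/7 (A = (26 + 15)*((-2/7 - 1/7*3) + 6) = 41*((-2/7 - 3/7) + 6) = 41*(-5/7 + 6) = 41*(37/7) = 1517/7 ≈ 216.71)
b(P, O) = -21 (b(P, O) = -3*7 = -21)
A - 25*b(W, -7) = 1517/7 - 25*(-21) = 1517/7 + 525 = 5192/7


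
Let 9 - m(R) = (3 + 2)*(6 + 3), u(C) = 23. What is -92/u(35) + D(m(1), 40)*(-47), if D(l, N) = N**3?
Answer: -3008004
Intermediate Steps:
m(R) = -36 (m(R) = 9 - (3 + 2)*(6 + 3) = 9 - 5*9 = 9 - 1*45 = 9 - 45 = -36)
-92/u(35) + D(m(1), 40)*(-47) = -92/23 + 40**3*(-47) = -92*1/23 + 64000*(-47) = -4 - 3008000 = -3008004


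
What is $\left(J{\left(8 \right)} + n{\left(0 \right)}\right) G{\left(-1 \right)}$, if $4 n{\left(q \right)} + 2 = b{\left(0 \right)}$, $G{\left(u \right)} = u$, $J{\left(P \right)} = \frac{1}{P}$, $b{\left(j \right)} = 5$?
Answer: $- \frac{7}{8} \approx -0.875$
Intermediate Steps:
$n{\left(q \right)} = \frac{3}{4}$ ($n{\left(q \right)} = - \frac{1}{2} + \frac{1}{4} \cdot 5 = - \frac{1}{2} + \frac{5}{4} = \frac{3}{4}$)
$\left(J{\left(8 \right)} + n{\left(0 \right)}\right) G{\left(-1 \right)} = \left(\frac{1}{8} + \frac{3}{4}\right) \left(-1\right) = \frac{7}{8} \left(-1\right) = - \frac{7}{8}$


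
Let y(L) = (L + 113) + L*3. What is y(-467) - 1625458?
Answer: -1627213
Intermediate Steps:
y(L) = 113 + 4*L (y(L) = (113 + L) + 3*L = 113 + 4*L)
y(-467) - 1625458 = (113 + 4*(-467)) - 1625458 = (113 - 1868) - 1625458 = -1755 - 1625458 = -1627213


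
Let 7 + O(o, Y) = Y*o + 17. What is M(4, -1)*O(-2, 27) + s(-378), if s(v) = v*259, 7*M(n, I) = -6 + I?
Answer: -97858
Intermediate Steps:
M(n, I) = -6/7 + I/7 (M(n, I) = (-6 + I)/7 = -6/7 + I/7)
O(o, Y) = 10 + Y*o (O(o, Y) = -7 + (Y*o + 17) = -7 + (17 + Y*o) = 10 + Y*o)
s(v) = 259*v
M(4, -1)*O(-2, 27) + s(-378) = (-6/7 + (1/7)*(-1))*(10 + 27*(-2)) + 259*(-378) = (-6/7 - 1/7)*(10 - 54) - 97902 = -1*(-44) - 97902 = 44 - 97902 = -97858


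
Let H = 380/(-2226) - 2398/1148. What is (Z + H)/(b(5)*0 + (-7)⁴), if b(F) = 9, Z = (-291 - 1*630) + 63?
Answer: -78512449/219129666 ≈ -0.35829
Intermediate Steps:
Z = -858 (Z = (-291 - 630) + 63 = -921 + 63 = -858)
H = -206221/91266 (H = 380*(-1/2226) - 2398*1/1148 = -190/1113 - 1199/574 = -206221/91266 ≈ -2.2596)
(Z + H)/(b(5)*0 + (-7)⁴) = (-858 - 206221/91266)/(9*0 + (-7)⁴) = -78512449/(91266*(0 + 2401)) = -78512449/91266/2401 = -78512449/91266*1/2401 = -78512449/219129666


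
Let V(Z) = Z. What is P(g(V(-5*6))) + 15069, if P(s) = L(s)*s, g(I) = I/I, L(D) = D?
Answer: 15070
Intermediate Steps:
g(I) = 1
P(s) = s² (P(s) = s*s = s²)
P(g(V(-5*6))) + 15069 = 1² + 15069 = 1 + 15069 = 15070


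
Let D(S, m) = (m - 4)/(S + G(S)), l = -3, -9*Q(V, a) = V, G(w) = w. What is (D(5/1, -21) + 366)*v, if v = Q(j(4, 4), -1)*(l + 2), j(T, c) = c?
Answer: 1454/9 ≈ 161.56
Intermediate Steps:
Q(V, a) = -V/9
v = 4/9 (v = (-⅑*4)*(-3 + 2) = -4/9*(-1) = 4/9 ≈ 0.44444)
D(S, m) = (-4 + m)/(2*S) (D(S, m) = (m - 4)/(S + S) = (-4 + m)/((2*S)) = (-4 + m)*(1/(2*S)) = (-4 + m)/(2*S))
(D(5/1, -21) + 366)*v = ((-4 - 21)/(2*((5/1))) + 366)*(4/9) = ((½)*(-25)/(5*1) + 366)*(4/9) = ((½)*(-25)/5 + 366)*(4/9) = ((½)*(⅕)*(-25) + 366)*(4/9) = (-5/2 + 366)*(4/9) = (727/2)*(4/9) = 1454/9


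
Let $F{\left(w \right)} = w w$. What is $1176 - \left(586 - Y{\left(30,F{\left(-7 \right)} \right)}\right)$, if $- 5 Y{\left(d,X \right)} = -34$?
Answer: $\frac{2984}{5} \approx 596.8$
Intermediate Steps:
$F{\left(w \right)} = w^{2}$
$Y{\left(d,X \right)} = \frac{34}{5}$ ($Y{\left(d,X \right)} = \left(- \frac{1}{5}\right) \left(-34\right) = \frac{34}{5}$)
$1176 - \left(586 - Y{\left(30,F{\left(-7 \right)} \right)}\right) = 1176 - \left(586 - \frac{34}{5}\right) = 1176 - \frac{2896}{5} = \frac{2984}{5}$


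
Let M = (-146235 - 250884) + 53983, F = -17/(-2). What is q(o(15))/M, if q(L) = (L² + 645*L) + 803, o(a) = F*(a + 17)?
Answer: -250227/343136 ≈ -0.72924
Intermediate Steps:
F = 17/2 (F = -17*(-½) = 17/2 ≈ 8.5000)
o(a) = 289/2 + 17*a/2 (o(a) = 17*(a + 17)/2 = 17*(17 + a)/2 = 289/2 + 17*a/2)
q(L) = 803 + L² + 645*L
M = -343136 (M = -397119 + 53983 = -343136)
q(o(15))/M = (803 + (289/2 + (17/2)*15)² + 645*(289/2 + (17/2)*15))/(-343136) = (803 + (289/2 + 255/2)² + 645*(289/2 + 255/2))*(-1/343136) = (803 + 272² + 645*272)*(-1/343136) = (803 + 73984 + 175440)*(-1/343136) = 250227*(-1/343136) = -250227/343136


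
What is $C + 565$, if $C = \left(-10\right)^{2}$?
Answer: $665$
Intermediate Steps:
$C = 100$
$C + 565 = 100 + 565 = 665$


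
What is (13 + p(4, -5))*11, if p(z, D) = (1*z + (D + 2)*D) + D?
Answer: 297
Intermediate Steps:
p(z, D) = D + z + D*(2 + D) (p(z, D) = (z + (2 + D)*D) + D = (z + D*(2 + D)) + D = D + z + D*(2 + D))
(13 + p(4, -5))*11 = (13 + (4 + (-5)**2 + 3*(-5)))*11 = (13 + (4 + 25 - 15))*11 = (13 + 14)*11 = 27*11 = 297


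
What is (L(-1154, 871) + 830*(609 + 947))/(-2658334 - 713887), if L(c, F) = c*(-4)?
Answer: -1296096/3372221 ≈ -0.38435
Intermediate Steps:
L(c, F) = -4*c
(L(-1154, 871) + 830*(609 + 947))/(-2658334 - 713887) = (-4*(-1154) + 830*(609 + 947))/(-2658334 - 713887) = (4616 + 830*1556)/(-3372221) = (4616 + 1291480)*(-1/3372221) = 1296096*(-1/3372221) = -1296096/3372221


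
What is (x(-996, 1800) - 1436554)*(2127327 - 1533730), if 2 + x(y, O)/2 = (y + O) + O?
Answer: -849645065950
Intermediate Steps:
x(y, O) = -4 + 2*y + 4*O (x(y, O) = -4 + 2*((y + O) + O) = -4 + 2*((O + y) + O) = -4 + 2*(y + 2*O) = -4 + (2*y + 4*O) = -4 + 2*y + 4*O)
(x(-996, 1800) - 1436554)*(2127327 - 1533730) = ((-4 + 2*(-996) + 4*1800) - 1436554)*(2127327 - 1533730) = ((-4 - 1992 + 7200) - 1436554)*593597 = (5204 - 1436554)*593597 = -1431350*593597 = -849645065950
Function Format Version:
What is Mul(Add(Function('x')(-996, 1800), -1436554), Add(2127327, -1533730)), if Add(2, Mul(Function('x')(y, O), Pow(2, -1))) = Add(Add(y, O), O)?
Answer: -849645065950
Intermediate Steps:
Function('x')(y, O) = Add(-4, Mul(2, y), Mul(4, O)) (Function('x')(y, O) = Add(-4, Mul(2, Add(Add(y, O), O))) = Add(-4, Mul(2, Add(Add(O, y), O))) = Add(-4, Mul(2, Add(y, Mul(2, O)))) = Add(-4, Add(Mul(2, y), Mul(4, O))) = Add(-4, Mul(2, y), Mul(4, O)))
Mul(Add(Function('x')(-996, 1800), -1436554), Add(2127327, -1533730)) = Mul(Add(Add(-4, Mul(2, -996), Mul(4, 1800)), -1436554), Add(2127327, -1533730)) = Mul(Add(Add(-4, -1992, 7200), -1436554), 593597) = Mul(Add(5204, -1436554), 593597) = Mul(-1431350, 593597) = -849645065950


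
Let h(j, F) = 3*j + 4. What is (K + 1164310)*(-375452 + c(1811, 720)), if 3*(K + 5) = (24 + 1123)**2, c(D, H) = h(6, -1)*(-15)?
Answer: -1806956765768/3 ≈ -6.0232e+11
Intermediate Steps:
h(j, F) = 4 + 3*j
c(D, H) = -330 (c(D, H) = (4 + 3*6)*(-15) = (4 + 18)*(-15) = 22*(-15) = -330)
K = 1315594/3 (K = -5 + (24 + 1123)**2/3 = -5 + (1/3)*1147**2 = -5 + (1/3)*1315609 = -5 + 1315609/3 = 1315594/3 ≈ 4.3853e+5)
(K + 1164310)*(-375452 + c(1811, 720)) = (1315594/3 + 1164310)*(-375452 - 330) = (4808524/3)*(-375782) = -1806956765768/3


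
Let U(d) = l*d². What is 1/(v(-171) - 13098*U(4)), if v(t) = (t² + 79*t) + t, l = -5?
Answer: 1/1063401 ≈ 9.4038e-7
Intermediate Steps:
U(d) = -5*d²
v(t) = t² + 80*t
1/(v(-171) - 13098*U(4)) = 1/(-171*(80 - 171) - (-65490)*4²) = 1/(-171*(-91) - (-65490)*16) = 1/(15561 - 13098*(-80)) = 1/(15561 + 1047840) = 1/1063401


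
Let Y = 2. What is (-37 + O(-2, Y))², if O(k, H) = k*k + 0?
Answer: 1089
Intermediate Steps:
O(k, H) = k² (O(k, H) = k² + 0 = k²)
(-37 + O(-2, Y))² = (-37 + (-2)²)² = (-37 + 4)² = (-33)² = 1089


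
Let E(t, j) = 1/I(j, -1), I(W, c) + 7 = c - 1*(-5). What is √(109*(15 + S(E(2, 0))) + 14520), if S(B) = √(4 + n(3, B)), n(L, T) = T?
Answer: √(145395 + 327*√33)/3 ≈ 127.92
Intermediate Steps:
I(W, c) = -2 + c (I(W, c) = -7 + (c - 1*(-5)) = -7 + (c + 5) = -7 + (5 + c) = -2 + c)
E(t, j) = -⅓ (E(t, j) = 1/(-2 - 1) = 1/(-3) = -⅓)
S(B) = √(4 + B)
√(109*(15 + S(E(2, 0))) + 14520) = √(109*(15 + √(4 - ⅓)) + 14520) = √(109*(15 + √(11/3)) + 14520) = √(109*(15 + √33/3) + 14520) = √((1635 + 109*√33/3) + 14520) = √(16155 + 109*√33/3)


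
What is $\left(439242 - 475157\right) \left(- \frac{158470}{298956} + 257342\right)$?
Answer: $- \frac{1381538291175515}{149478} \approx -9.2424 \cdot 10^{9}$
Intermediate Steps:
$\left(439242 - 475157\right) \left(- \frac{158470}{298956} + 257342\right) = - 35915 \left(\left(-158470\right) \frac{1}{298956} + 257342\right) = - 35915 \left(- \frac{79235}{149478} + 257342\right) = \left(-35915\right) \frac{38466888241}{149478} = - \frac{1381538291175515}{149478}$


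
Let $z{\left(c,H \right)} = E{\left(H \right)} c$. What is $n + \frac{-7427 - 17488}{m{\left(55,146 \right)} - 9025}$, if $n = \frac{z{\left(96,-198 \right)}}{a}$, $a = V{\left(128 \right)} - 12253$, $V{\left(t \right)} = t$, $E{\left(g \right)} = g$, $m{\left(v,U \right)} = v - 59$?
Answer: $\frac{473717607}{109476625} \approx 4.3271$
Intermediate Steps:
$m{\left(v,U \right)} = -59 + v$ ($m{\left(v,U \right)} = v - 59 = -59 + v$)
$z{\left(c,H \right)} = H c$
$a = -12125$ ($a = 128 - 12253 = -12125$)
$n = \frac{19008}{12125}$ ($n = \frac{\left(-198\right) 96}{-12125} = \left(-19008\right) \left(- \frac{1}{12125}\right) = \frac{19008}{12125} \approx 1.5677$)
$n + \frac{-7427 - 17488}{m{\left(55,146 \right)} - 9025} = \frac{19008}{12125} + \frac{-7427 - 17488}{\left(-59 + 55\right) - 9025} = \frac{19008}{12125} - \frac{24915}{-4 - 9025} = \frac{19008}{12125} - \frac{24915}{-9029} = \frac{19008}{12125} - - \frac{24915}{9029} = \frac{19008}{12125} + \frac{24915}{9029} = \frac{473717607}{109476625}$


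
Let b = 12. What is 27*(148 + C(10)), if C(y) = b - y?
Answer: 4050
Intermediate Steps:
C(y) = 12 - y
27*(148 + C(10)) = 27*(148 + (12 - 1*10)) = 27*(148 + (12 - 10)) = 27*(148 + 2) = 27*150 = 4050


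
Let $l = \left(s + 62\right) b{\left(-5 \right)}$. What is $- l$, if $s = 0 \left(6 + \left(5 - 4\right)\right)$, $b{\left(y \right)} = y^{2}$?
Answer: $-1550$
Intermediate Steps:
$s = 0$ ($s = 0 \left(6 + 1\right) = 0 \cdot 7 = 0$)
$l = 1550$ ($l = \left(0 + 62\right) \left(-5\right)^{2} = 62 \cdot 25 = 1550$)
$- l = \left(-1\right) 1550 = -1550$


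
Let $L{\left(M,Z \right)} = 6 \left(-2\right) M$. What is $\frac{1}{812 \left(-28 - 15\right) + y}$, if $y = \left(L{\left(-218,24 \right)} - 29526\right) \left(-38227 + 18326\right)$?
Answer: $\frac{1}{535500994} \approx 1.8674 \cdot 10^{-9}$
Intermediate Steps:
$L{\left(M,Z \right)} = - 12 M$
$y = 535535910$ ($y = \left(\left(-12\right) \left(-218\right) - 29526\right) \left(-38227 + 18326\right) = \left(2616 - 29526\right) \left(-19901\right) = \left(-26910\right) \left(-19901\right) = 535535910$)
$\frac{1}{812 \left(-28 - 15\right) + y} = \frac{1}{812 \left(-28 - 15\right) + 535535910} = \frac{1}{812 \left(-43\right) + 535535910} = \frac{1}{-34916 + 535535910} = \frac{1}{535500994}$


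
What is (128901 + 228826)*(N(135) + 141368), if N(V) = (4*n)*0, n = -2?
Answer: 50571150536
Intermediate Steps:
N(V) = 0 (N(V) = (4*(-2))*0 = -8*0 = 0)
(128901 + 228826)*(N(135) + 141368) = (128901 + 228826)*(0 + 141368) = 357727*141368 = 50571150536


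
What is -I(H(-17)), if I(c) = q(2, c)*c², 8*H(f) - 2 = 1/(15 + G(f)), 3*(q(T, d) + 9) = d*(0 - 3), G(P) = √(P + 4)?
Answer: (-890611*I + 205030*√13)/(1024*(-1395*I + 331*√13)) ≈ 0.61562 - 0.0091679*I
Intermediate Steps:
G(P) = √(4 + P)
q(T, d) = -9 - d (q(T, d) = -9 + (d*(0 - 3))/3 = -9 + (d*(-3))/3 = -9 + (-3*d)/3 = -9 - d)
H(f) = ¼ + 1/(8*(15 + √(4 + f)))
I(c) = c²*(-9 - c) (I(c) = (-9 - c)*c² = c²*(-9 - c))
-I(H(-17)) = -((31 + 2*√(4 - 17))/(8*(15 + √(4 - 17))))²*(-9 - (31 + 2*√(4 - 17))/(8*(15 + √(4 - 17)))) = -((31 + 2*√(-13))/(8*(15 + √(-13))))²*(-9 - (31 + 2*√(-13))/(8*(15 + √(-13)))) = -((31 + 2*(I*√13))/(8*(15 + I*√13)))²*(-9 - (31 + 2*(I*√13))/(8*(15 + I*√13))) = -((31 + 2*I*√13)/(8*(15 + I*√13)))²*(-9 - (31 + 2*I*√13)/(8*(15 + I*√13))) = -(31 + 2*I*√13)²/(64*(15 + I*√13)²)*(-9 - (31 + 2*I*√13)/(8*(15 + I*√13))) = -(31 + 2*I*√13)²*(-9 - (31 + 2*I*√13)/(8*(15 + I*√13)))/(64*(15 + I*√13)²)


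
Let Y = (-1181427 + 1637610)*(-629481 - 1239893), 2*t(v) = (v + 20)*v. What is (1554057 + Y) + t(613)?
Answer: -1705549782741/2 ≈ -8.5278e+11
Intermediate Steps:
t(v) = v*(20 + v)/2 (t(v) = ((v + 20)*v)/2 = ((20 + v)*v)/2 = (v*(20 + v))/2 = v*(20 + v)/2)
Y = -852776639442 (Y = 456183*(-1869374) = -852776639442)
(1554057 + Y) + t(613) = (1554057 - 852776639442) + (½)*613*(20 + 613) = -852775085385 + (½)*613*633 = -852775085385 + 388029/2 = -1705549782741/2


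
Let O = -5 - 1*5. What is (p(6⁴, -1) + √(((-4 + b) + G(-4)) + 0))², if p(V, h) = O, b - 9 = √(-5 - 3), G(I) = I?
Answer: (10 - √(1 + 2*I*√2))² ≈ 72.716 - 17.172*I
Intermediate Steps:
b = 9 + 2*I*√2 (b = 9 + √(-5 - 3) = 9 + √(-8) = 9 + 2*I*√2 ≈ 9.0 + 2.8284*I)
O = -10 (O = -5 - 5 = -10)
p(V, h) = -10
(p(6⁴, -1) + √(((-4 + b) + G(-4)) + 0))² = (-10 + √(((-4 + (9 + 2*I*√2)) - 4) + 0))² = (-10 + √(((5 + 2*I*√2) - 4) + 0))² = (-10 + √((1 + 2*I*√2) + 0))² = (-10 + √(1 + 2*I*√2))²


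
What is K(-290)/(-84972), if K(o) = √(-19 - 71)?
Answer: -I*√10/28324 ≈ -0.00011165*I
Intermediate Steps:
K(o) = 3*I*√10 (K(o) = √(-90) = 3*I*√10)
K(-290)/(-84972) = (3*I*√10)/(-84972) = (3*I*√10)*(-1/84972) = -I*√10/28324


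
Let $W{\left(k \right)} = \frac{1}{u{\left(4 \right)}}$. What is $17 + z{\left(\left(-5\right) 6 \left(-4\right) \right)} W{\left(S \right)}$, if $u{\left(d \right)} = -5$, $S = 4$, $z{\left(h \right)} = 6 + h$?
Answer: $- \frac{41}{5} \approx -8.2$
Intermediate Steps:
$W{\left(k \right)} = - \frac{1}{5}$ ($W{\left(k \right)} = \frac{1}{-5} = - \frac{1}{5}$)
$17 + z{\left(\left(-5\right) 6 \left(-4\right) \right)} W{\left(S \right)} = 17 + \left(6 + \left(-5\right) 6 \left(-4\right)\right) \left(- \frac{1}{5}\right) = 17 + \left(6 - -120\right) \left(- \frac{1}{5}\right) = 17 + \left(6 + 120\right) \left(- \frac{1}{5}\right) = 17 + 126 \left(- \frac{1}{5}\right) = 17 - \frac{126}{5} = - \frac{41}{5}$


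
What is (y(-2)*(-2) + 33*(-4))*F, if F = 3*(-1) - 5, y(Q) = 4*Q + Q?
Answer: 896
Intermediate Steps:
y(Q) = 5*Q
F = -8 (F = -3 - 5 = -8)
(y(-2)*(-2) + 33*(-4))*F = ((5*(-2))*(-2) + 33*(-4))*(-8) = (-10*(-2) - 132)*(-8) = (20 - 132)*(-8) = -112*(-8) = 896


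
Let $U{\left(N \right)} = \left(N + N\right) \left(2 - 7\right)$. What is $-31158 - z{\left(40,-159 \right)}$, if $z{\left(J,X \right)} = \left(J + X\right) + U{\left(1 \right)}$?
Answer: $-31029$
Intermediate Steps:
$U{\left(N \right)} = - 10 N$ ($U{\left(N \right)} = 2 N \left(-5\right) = - 10 N$)
$z{\left(J,X \right)} = -10 + J + X$ ($z{\left(J,X \right)} = \left(J + X\right) - 10 = -10 + J + X$)
$-31158 - z{\left(40,-159 \right)} = -31158 - \left(-10 + 40 - 159\right) = -31158 - -129 = -31158 + 129 = -31029$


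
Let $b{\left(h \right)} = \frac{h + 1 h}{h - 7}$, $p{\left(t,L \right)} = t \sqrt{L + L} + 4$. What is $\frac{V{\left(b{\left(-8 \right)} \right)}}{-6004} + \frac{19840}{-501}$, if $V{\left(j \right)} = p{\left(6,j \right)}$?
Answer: $- \frac{29780341}{752001} - \frac{2 \sqrt{30}}{7505} \approx -39.603$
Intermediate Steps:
$p{\left(t,L \right)} = 4 + t \sqrt{2} \sqrt{L}$ ($p{\left(t,L \right)} = t \sqrt{2 L} + 4 = t \sqrt{2} \sqrt{L} + 4 = 4 + t \sqrt{2} \sqrt{L}$)
$b{\left(h \right)} = \frac{2 h}{-7 + h}$ ($b{\left(h \right)} = \frac{h + h}{-7 + h} = \frac{2 h}{-7 + h}$)
$V{\left(j \right)} = 4 + 6 \sqrt{2} \sqrt{j}$
$\frac{V{\left(b{\left(-8 \right)} \right)}}{-6004} + \frac{19840}{-501} = \frac{4 + 6 \sqrt{2} \sqrt{2 \left(-8\right) \frac{1}{-7 - 8}}}{-6004} + \frac{19840}{-501} = \left(4 + 6 \sqrt{2} \sqrt{2 \left(-8\right) \frac{1}{-15}}\right) \left(- \frac{1}{6004}\right) + 19840 \left(- \frac{1}{501}\right) = \left(4 + 6 \sqrt{2} \sqrt{2 \left(-8\right) \left(- \frac{1}{15}\right)}\right) \left(- \frac{1}{6004}\right) - \frac{19840}{501} = \left(4 + 6 \sqrt{2} \sqrt{\frac{16}{15}}\right) \left(- \frac{1}{6004}\right) - \frac{19840}{501} = \left(4 + 6 \sqrt{2} \frac{4 \sqrt{15}}{15}\right) \left(- \frac{1}{6004}\right) - \frac{19840}{501} = \left(4 + \frac{8 \sqrt{30}}{5}\right) \left(- \frac{1}{6004}\right) - \frac{19840}{501} = \left(- \frac{1}{1501} - \frac{2 \sqrt{30}}{7505}\right) - \frac{19840}{501} = - \frac{29780341}{752001} - \frac{2 \sqrt{30}}{7505}$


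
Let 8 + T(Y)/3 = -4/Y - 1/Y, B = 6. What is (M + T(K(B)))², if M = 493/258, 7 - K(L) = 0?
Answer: 1915200169/3261636 ≈ 587.19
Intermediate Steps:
K(L) = 7 (K(L) = 7 - 1*0 = 7 + 0 = 7)
T(Y) = -24 - 15/Y (T(Y) = -24 + 3*(-4/Y - 1/Y) = -24 + 3*(-5/Y) = -24 - 15/Y)
M = 493/258 (M = 493*(1/258) = 493/258 ≈ 1.9109)
(M + T(K(B)))² = (493/258 + (-24 - 15/7))² = (493/258 - 183/7)² = (-43763/1806)² = 1915200169/3261636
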